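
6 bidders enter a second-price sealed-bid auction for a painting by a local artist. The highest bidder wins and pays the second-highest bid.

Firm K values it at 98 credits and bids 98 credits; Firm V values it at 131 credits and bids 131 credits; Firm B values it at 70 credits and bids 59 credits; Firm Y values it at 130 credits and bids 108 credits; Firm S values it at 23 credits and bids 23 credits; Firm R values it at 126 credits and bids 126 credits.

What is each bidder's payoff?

Sorted high to low: Firm V 131 credits, then Firm R 126 credits, then Firm Y 108 credits, then Firm K 98 credits, then Firm B 59 credits, then Firm S 23 credits.
Firm V has the top bid and wins; the price is the second-highest bid, 126 credits.
Firm V's payoff = 131 credits − 126 credits = 5 credits. All other bidders lose, so their payoff is 0.

Firm K 0 credits, Firm V 5 credits, Firm B 0 credits, Firm Y 0 credits, Firm S 0 credits, Firm R 0 credits.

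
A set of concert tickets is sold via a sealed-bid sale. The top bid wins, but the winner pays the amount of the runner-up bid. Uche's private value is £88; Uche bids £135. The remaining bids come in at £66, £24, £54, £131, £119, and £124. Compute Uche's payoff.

Highest competing bid: £131.
Uche's bid £135 is the highest overall, so Uche wins and pays the second-highest bid, £131.
Payoff = value − price = £88 − £131 = -£43.
Overbidding won the item at a price above value — truthful bidding would have avoided this loss.

Uche's payoff: -£43.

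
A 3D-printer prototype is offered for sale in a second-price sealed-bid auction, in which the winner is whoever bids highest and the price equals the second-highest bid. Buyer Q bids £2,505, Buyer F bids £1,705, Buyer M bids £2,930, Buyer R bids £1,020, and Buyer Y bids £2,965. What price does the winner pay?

Sorted high to low: Buyer Y £2,965, then Buyer M £2,930, then Buyer Q £2,505, then Buyer F £1,705, then Buyer R £1,020.
Buyer Y is the highest bidder, so Buyer Y wins.
Under the second-price rule, the price is the second-highest bid: £2,930.

The winner pays £2,930.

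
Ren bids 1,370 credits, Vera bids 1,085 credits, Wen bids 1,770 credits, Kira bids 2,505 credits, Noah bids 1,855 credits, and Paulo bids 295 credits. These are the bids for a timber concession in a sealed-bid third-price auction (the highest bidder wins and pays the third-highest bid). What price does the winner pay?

Ordered from highest: Kira 2,505 credits; Noah 1,855 credits; Wen 1,770 credits; Ren 1,370 credits; Vera 1,085 credits; Paulo 295 credits.
Kira is the highest bidder, so Kira wins.
Under the third-price rule, the price is the third-highest bid: 1,770 credits.

Price paid: 1,770 credits.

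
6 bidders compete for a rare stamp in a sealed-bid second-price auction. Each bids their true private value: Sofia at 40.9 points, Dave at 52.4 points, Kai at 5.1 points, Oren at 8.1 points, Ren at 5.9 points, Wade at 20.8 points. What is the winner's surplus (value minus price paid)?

Sorted high to low: Dave 52.4 points > Sofia 40.9 points > Wade 20.8 points > Oren 8.1 points > Ren 5.9 points > Kai 5.1 points.
Dave wins with the top bid and pays the second-highest, 40.9 points.
Surplus = 52.4 points − 40.9 points = 11.5 points.

11.5 points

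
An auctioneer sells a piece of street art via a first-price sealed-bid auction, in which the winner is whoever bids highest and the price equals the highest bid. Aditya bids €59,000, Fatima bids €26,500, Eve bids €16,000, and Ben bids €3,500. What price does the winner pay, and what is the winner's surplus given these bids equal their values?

Ranking the bids: Aditya €59,000 > Fatima €26,500 > Eve €16,000 > Ben €3,500.
Aditya is the highest bidder, so Aditya wins.
Under the first-price rule, the price is the highest bid: €59,000.
Surplus = €59,000 − €59,000 = €0.

The winner pays €59,000 for a surplus of €0.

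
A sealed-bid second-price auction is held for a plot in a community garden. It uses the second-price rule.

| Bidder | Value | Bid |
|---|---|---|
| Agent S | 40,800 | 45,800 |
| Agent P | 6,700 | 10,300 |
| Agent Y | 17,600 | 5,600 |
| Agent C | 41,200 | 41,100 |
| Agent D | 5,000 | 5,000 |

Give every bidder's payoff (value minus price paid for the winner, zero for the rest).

Ordered from highest: Agent S 45,800; Agent C 41,100; Agent P 10,300; Agent Y 5,600; Agent D 5,000.
Agent S has the top bid and wins; the price is the second-highest bid, 41,100.
Agent S's payoff = 40,800 − 41,100 = -300. All other bidders lose, so their payoff is 0.

Payoffs: Agent S -300, Agent P 0, Agent Y 0, Agent C 0, Agent D 0.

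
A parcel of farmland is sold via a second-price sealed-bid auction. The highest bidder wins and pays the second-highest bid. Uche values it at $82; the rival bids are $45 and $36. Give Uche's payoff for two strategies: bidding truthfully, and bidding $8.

(a) $37  (b) $0

The highest competing bid is $45.
Bidding truthfully at $82: Uche has the top bid, wins, and pays the second-highest bid $45. Payoff = $82 − $45 = $37.
Bidding $8: the top bid is $45 (a rival), so Uche loses. Payoff = $0.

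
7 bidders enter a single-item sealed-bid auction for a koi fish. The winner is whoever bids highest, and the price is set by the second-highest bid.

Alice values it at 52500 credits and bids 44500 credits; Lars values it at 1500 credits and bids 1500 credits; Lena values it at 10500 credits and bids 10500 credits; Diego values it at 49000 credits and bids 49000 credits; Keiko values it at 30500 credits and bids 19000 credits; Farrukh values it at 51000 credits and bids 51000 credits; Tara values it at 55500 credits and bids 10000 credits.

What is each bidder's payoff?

Alice 0 credits, Lars 0 credits, Lena 0 credits, Diego 0 credits, Keiko 0 credits, Farrukh 2000 credits, Tara 0 credits.

Ordered from highest: Farrukh 51000 credits > Diego 49000 credits > Alice 44500 credits > Keiko 19000 credits > Lena 10500 credits > Tara 10000 credits > Lars 1500 credits.
Farrukh has the top bid and wins; the price is the second-highest bid, 49000 credits.
Farrukh's payoff = 51000 credits − 49000 credits = 2000 credits. All other bidders lose, so their payoff is 0.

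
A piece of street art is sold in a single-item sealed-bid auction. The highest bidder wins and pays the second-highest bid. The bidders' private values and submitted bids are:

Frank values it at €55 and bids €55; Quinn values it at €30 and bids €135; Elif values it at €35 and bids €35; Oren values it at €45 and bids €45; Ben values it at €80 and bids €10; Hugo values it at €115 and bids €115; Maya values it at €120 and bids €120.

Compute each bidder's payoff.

Payoffs: Frank €0, Quinn -€90, Elif €0, Oren €0, Ben €0, Hugo €0, Maya €0.

Sorted high to low: Quinn €135 > Maya €120 > Hugo €115 > Frank €55 > Oren €45 > Elif €35 > Ben €10.
Quinn has the top bid and wins; the price is the second-highest bid, €120.
Quinn's payoff = €30 − €120 = -€90. All other bidders lose, so their payoff is 0.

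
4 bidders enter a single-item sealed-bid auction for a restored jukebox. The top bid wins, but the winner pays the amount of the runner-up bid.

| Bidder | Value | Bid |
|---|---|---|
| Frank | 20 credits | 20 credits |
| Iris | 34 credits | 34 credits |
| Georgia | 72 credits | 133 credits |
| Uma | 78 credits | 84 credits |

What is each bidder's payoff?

Frank 0 credits, Iris 0 credits, Georgia -12 credits, Uma 0 credits.

Ranking the bids: Georgia 133 credits, then Uma 84 credits, then Iris 34 credits, then Frank 20 credits.
Georgia has the top bid and wins; the price is the second-highest bid, 84 credits.
Georgia's payoff = 72 credits − 84 credits = -12 credits. All other bidders lose, so their payoff is 0.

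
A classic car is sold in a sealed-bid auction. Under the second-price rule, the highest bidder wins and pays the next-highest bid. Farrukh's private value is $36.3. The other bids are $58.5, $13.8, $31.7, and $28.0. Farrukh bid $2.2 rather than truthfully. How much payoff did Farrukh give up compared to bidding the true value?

The highest competing bid is $58.5.
Bidding truthfully at $36.3: the top bid is $58.5 (a rival), so Farrukh loses. Payoff = $0.0.
Bidding $2.2: the top bid is $58.5 (a rival), so Farrukh loses. Payoff = $0.0.
Regret = truthful payoff − actual payoff = $0.0 − $0.0 = $0.0.

Payoff forgone: $0.0.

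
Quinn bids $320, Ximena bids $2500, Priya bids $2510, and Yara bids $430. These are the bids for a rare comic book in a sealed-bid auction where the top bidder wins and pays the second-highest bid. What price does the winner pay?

Price paid: $2500.

Bids in descending order: Priya $2510 > Ximena $2500 > Yara $430 > Quinn $320.
Priya is the highest bidder, so Priya wins.
Under the second-price rule, the price is the second-highest bid: $2500.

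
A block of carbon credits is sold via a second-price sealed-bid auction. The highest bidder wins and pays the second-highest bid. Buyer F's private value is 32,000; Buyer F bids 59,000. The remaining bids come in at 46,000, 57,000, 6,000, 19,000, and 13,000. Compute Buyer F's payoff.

Buyer F's payoff: -25,000.

Highest competing bid: 57,000.
Buyer F's bid 59,000 is the highest overall, so Buyer F wins and pays the second-highest bid, 57,000.
Payoff = value − price = 32,000 − 57,000 = -25,000.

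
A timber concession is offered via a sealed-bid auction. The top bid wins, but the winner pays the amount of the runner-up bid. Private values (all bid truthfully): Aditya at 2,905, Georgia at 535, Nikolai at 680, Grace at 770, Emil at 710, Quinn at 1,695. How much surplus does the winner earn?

Ordered from highest: Aditya 2,905; Quinn 1,695; Grace 770; Emil 710; Nikolai 680; Georgia 535.
Aditya wins with the top bid and pays the second-highest, 1,695.
Surplus = 2,905 − 1,695 = 1,210.

Surplus = 1,210.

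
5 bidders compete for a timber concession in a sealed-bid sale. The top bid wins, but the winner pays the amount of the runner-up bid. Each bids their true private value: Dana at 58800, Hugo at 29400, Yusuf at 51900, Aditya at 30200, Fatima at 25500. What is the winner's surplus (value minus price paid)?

Ordered from highest: Dana 58800 > Yusuf 51900 > Aditya 30200 > Hugo 29400 > Fatima 25500.
Dana wins with the top bid and pays the second-highest, 51900.
Surplus = 58800 − 51900 = 6900.

Surplus = 6900.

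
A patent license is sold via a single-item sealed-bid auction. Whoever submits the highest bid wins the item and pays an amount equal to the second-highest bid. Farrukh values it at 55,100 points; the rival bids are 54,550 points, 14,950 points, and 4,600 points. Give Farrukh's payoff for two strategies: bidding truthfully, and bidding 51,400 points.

The highest competing bid is 54,550 points.
Bidding truthfully at 55,100 points: Farrukh has the top bid, wins, and pays the second-highest bid 54,550 points. Payoff = 55,100 points − 54,550 points = 550 points.
Bidding 51,400 points: the top bid is 54,550 points (a rival), so Farrukh loses. Payoff = 0 points.

Truthful: 550 points; alternative: 0 points.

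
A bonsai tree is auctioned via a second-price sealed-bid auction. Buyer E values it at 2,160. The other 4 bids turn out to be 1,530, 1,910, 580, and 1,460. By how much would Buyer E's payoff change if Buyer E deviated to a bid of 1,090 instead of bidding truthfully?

Payoff change: -250.

The highest competing bid is 1,910.
Bidding truthfully at 2,160: Buyer E has the top bid, wins, and pays the second-highest bid 1,910. Payoff = 2,160 − 1,910 = 250.
Bidding 1,090: the top bid is 1,910 (a rival), so Buyer E loses. Payoff = 0.
Change = 0 − 250 = -250.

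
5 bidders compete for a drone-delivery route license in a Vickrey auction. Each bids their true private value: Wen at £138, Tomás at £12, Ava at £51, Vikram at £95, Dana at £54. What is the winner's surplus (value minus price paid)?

Surplus = £43.

Ranking the bids: Wen £138, then Vikram £95, then Dana £54, then Ava £51, then Tomás £12.
Wen wins with the top bid and pays the second-highest, £95.
Surplus = £138 − £95 = £43.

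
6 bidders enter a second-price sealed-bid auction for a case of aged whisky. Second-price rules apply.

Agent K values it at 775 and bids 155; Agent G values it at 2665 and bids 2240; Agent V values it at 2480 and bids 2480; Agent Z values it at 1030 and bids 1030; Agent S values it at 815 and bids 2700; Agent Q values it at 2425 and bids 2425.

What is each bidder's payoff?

Bids in descending order: Agent S 2700 > Agent V 2480 > Agent Q 2425 > Agent G 2240 > Agent Z 1030 > Agent K 155.
Agent S has the top bid and wins; the price is the second-highest bid, 2480.
Agent S's payoff = 815 − 2480 = -1665. All other bidders lose, so their payoff is 0.

Payoffs: Agent K 0, Agent G 0, Agent V 0, Agent Z 0, Agent S -1665, Agent Q 0.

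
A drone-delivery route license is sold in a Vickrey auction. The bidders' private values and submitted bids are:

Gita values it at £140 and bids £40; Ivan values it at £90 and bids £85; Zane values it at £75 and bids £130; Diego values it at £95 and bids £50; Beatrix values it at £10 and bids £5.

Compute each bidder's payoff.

Gita £0, Ivan £0, Zane -£10, Diego £0, Beatrix £0.

Bids in descending order: Zane £130 > Ivan £85 > Diego £50 > Gita £40 > Beatrix £5.
Zane has the top bid and wins; the price is the second-highest bid, £85.
Zane's payoff = £75 − £85 = -£10. All other bidders lose, so their payoff is 0.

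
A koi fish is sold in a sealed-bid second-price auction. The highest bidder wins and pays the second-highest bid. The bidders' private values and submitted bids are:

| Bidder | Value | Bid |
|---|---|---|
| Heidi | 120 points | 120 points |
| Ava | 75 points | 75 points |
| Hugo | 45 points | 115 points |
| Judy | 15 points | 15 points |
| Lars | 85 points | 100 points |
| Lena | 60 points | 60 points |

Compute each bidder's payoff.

Ranking the bids: Heidi 120 points; Hugo 115 points; Lars 100 points; Ava 75 points; Lena 60 points; Judy 15 points.
Heidi has the top bid and wins; the price is the second-highest bid, 115 points.
Heidi's payoff = 120 points − 115 points = 5 points. All other bidders lose, so their payoff is 0.

Heidi 5 points, Ava 0 points, Hugo 0 points, Judy 0 points, Lars 0 points, Lena 0 points.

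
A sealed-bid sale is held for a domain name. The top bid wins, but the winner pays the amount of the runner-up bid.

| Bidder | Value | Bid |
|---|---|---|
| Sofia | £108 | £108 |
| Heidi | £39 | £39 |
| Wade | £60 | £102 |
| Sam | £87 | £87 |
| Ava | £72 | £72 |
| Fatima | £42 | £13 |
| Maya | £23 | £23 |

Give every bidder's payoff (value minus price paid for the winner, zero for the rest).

Sofia £6, Heidi £0, Wade £0, Sam £0, Ava £0, Fatima £0, Maya £0.

Ordered from highest: Sofia £108 > Wade £102 > Sam £87 > Ava £72 > Heidi £39 > Maya £23 > Fatima £13.
Sofia has the top bid and wins; the price is the second-highest bid, £102.
Sofia's payoff = £108 − £102 = £6. All other bidders lose, so their payoff is 0.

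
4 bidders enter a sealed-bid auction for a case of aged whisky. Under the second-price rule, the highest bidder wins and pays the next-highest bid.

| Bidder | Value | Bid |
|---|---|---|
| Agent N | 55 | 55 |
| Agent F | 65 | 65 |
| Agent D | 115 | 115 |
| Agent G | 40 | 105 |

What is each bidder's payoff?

Payoffs: Agent N 0, Agent F 0, Agent D 10, Agent G 0.

Ordered from highest: Agent D 115, then Agent G 105, then Agent F 65, then Agent N 55.
Agent D has the top bid and wins; the price is the second-highest bid, 105.
Agent D's payoff = 115 − 105 = 10. All other bidders lose, so their payoff is 0.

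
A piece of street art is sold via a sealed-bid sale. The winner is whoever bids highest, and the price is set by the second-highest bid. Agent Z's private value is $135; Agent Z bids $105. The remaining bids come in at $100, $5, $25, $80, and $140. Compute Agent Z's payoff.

Highest competing bid: $140.
Agent Z's bid $105 is not the highest, so Agent Z loses, pays nothing, and earns zero payoff.

$0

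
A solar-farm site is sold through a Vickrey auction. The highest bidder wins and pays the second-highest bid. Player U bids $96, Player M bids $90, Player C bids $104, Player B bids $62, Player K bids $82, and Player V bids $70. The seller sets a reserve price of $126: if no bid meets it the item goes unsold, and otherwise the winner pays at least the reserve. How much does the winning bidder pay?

Sorted high to low: Player C $104; Player U $96; Player M $90; Player K $82; Player V $70; Player B $62.
The top bid $104 is below the reserve $126, so the item goes unsold and nothing is paid.

unsold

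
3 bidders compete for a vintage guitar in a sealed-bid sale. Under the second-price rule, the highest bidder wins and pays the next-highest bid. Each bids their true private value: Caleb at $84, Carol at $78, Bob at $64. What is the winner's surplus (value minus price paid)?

$6

Sorted high to low: Caleb $84 > Carol $78 > Bob $64.
Caleb wins with the top bid and pays the second-highest, $78.
Surplus = $84 − $78 = $6.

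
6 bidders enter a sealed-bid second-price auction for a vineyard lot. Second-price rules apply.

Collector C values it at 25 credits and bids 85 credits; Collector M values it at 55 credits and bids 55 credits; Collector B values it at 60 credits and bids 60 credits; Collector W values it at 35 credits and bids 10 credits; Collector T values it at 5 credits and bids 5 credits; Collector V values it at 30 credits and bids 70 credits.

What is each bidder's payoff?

Ordered from highest: Collector C 85 credits, then Collector V 70 credits, then Collector B 60 credits, then Collector M 55 credits, then Collector W 10 credits, then Collector T 5 credits.
Collector C has the top bid and wins; the price is the second-highest bid, 70 credits.
Collector C's payoff = 25 credits − 70 credits = -45 credits. All other bidders lose, so their payoff is 0.

Collector C -45 credits, Collector M 0 credits, Collector B 0 credits, Collector W 0 credits, Collector T 0 credits, Collector V 0 credits.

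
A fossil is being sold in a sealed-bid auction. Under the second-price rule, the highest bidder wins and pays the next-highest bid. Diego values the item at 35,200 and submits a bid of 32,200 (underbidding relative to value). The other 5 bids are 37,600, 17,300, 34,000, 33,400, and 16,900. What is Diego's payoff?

Highest competing bid: 37,600.
Diego's bid 32,200 is not the highest, so Diego loses, pays nothing, and earns zero payoff.

Payoff = 0.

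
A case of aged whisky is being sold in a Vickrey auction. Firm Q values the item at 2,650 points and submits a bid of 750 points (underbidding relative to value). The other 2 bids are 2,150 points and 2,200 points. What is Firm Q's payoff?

0 points

Highest competing bid: 2,200 points.
Firm Q's bid 750 points is not the highest, so Firm Q loses, pays nothing, and earns zero payoff.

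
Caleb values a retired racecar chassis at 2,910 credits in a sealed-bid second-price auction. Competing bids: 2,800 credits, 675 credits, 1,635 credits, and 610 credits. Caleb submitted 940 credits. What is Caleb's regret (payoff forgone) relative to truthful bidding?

110 credits

The highest competing bid is 2,800 credits.
Bidding truthfully at 2,910 credits: Caleb has the top bid, wins, and pays the second-highest bid 2,800 credits. Payoff = 2,910 credits − 2,800 credits = 110 credits.
Bidding 940 credits: the top bid is 2,800 credits (a rival), so Caleb loses. Payoff = 0 credits.
Regret = truthful payoff − actual payoff = 110 credits − 0 credits = 110 credits.
Deviating from a truthful bid can only lose payoff in a second-price auction — never gain.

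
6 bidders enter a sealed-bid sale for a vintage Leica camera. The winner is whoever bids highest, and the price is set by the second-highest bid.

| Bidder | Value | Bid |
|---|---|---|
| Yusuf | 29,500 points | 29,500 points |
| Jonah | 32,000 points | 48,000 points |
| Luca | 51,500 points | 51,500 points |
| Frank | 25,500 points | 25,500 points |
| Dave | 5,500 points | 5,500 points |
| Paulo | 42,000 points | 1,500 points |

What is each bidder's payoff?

Ordered from highest: Luca 51,500 points, then Jonah 48,000 points, then Yusuf 29,500 points, then Frank 25,500 points, then Dave 5,500 points, then Paulo 1,500 points.
Luca has the top bid and wins; the price is the second-highest bid, 48,000 points.
Luca's payoff = 51,500 points − 48,000 points = 3,500 points. All other bidders lose, so their payoff is 0.

Payoffs: Yusuf 0 points, Jonah 0 points, Luca 3,500 points, Frank 0 points, Dave 0 points, Paulo 0 points.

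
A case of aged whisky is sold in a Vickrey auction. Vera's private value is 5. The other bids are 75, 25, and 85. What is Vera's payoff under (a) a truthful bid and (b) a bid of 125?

The highest competing bid is 85.
Bidding truthfully at 5: the top bid is 85 (a rival), so Vera loses. Payoff = 0.
Bidding 125: Vera has the top bid, wins, and pays the second-highest bid 85. Payoff = 5 − 85 = -80.
Deviating from a truthful bid can only lose payoff in a second-price auction — never gain.

Truthful: 0; alternative: -80.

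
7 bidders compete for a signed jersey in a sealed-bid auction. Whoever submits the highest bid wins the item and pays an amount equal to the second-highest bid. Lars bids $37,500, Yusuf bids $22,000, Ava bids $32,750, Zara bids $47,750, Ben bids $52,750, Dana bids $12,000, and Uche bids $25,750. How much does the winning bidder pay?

$47,750

Bids in descending order: Ben $52,750, then Zara $47,750, then Lars $37,500, then Ava $32,750, then Uche $25,750, then Yusuf $22,000, then Dana $12,000.
Ben has the highest bid, so Ben wins.
The second-highest bid is $47,750, so that is what Ben pays.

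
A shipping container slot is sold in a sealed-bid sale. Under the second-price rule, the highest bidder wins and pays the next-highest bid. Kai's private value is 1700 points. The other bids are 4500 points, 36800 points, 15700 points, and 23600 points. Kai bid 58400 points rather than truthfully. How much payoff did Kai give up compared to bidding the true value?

The highest competing bid is 36800 points.
Bidding truthfully at 1700 points: the top bid is 36800 points (a rival), so Kai loses. Payoff = 0 points.
Bidding 58400 points: Kai has the top bid, wins, and pays the second-highest bid 36800 points. Payoff = 1700 points − 36800 points = -35100 points.
Regret = truthful payoff − actual payoff = 0 points − -35100 points = 35100 points.
This is the dominant-strategy logic: truthful bidding weakly beats any alternative.

Payoff forgone: 35100 points.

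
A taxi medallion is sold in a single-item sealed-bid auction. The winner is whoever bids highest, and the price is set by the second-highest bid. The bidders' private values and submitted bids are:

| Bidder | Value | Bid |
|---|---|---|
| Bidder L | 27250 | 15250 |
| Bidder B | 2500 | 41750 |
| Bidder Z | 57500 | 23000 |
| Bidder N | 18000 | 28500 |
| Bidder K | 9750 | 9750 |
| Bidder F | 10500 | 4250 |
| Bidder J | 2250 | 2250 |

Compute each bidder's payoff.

Bidder L 0, Bidder B -26000, Bidder Z 0, Bidder N 0, Bidder K 0, Bidder F 0, Bidder J 0.

Bids in descending order: Bidder B 41750; Bidder N 28500; Bidder Z 23000; Bidder L 15250; Bidder K 9750; Bidder F 4250; Bidder J 2250.
Bidder B has the top bid and wins; the price is the second-highest bid, 28500.
Bidder B's payoff = 2500 − 28500 = -26000. All other bidders lose, so their payoff is 0.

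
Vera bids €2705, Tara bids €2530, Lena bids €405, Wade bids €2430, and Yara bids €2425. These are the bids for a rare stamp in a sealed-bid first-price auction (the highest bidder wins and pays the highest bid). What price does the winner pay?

The winner pays €2705.

Ordered from highest: Vera €2705, then Tara €2530, then Wade €2430, then Yara €2425, then Lena €405.
Vera is the highest bidder, so Vera wins.
Under the first-price rule, the price is the highest bid: €2705.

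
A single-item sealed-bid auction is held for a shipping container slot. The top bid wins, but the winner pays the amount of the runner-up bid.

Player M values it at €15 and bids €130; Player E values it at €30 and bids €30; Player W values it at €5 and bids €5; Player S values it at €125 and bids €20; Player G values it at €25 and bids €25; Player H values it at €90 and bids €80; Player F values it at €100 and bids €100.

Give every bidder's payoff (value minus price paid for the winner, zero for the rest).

Bids in descending order: Player M €130 > Player F €100 > Player H €80 > Player E €30 > Player G €25 > Player S €20 > Player W €5.
Player M has the top bid and wins; the price is the second-highest bid, €100.
Player M's payoff = €15 − €100 = -€85. All other bidders lose, so their payoff is 0.

Player M -€85, Player E €0, Player W €0, Player S €0, Player G €0, Player H €0, Player F €0.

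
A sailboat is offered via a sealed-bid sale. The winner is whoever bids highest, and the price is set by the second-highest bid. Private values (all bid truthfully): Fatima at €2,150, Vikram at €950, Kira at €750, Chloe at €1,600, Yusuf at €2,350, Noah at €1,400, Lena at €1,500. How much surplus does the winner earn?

€200

Ranking the bids: Yusuf €2,350; Fatima €2,150; Chloe €1,600; Lena €1,500; Noah €1,400; Vikram €950; Kira €750.
Yusuf wins with the top bid and pays the second-highest, €2,150.
Surplus = €2,350 − €2,150 = €200.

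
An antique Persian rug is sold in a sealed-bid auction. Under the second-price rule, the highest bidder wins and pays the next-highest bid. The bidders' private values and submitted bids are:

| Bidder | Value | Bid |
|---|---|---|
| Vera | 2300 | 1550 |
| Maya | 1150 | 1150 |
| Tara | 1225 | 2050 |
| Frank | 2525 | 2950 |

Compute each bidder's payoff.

Payoffs: Vera 0, Maya 0, Tara 0, Frank 475.

Bids in descending order: Frank 2950 > Tara 2050 > Vera 1550 > Maya 1150.
Frank has the top bid and wins; the price is the second-highest bid, 2050.
Frank's payoff = 2525 − 2050 = 475. All other bidders lose, so their payoff is 0.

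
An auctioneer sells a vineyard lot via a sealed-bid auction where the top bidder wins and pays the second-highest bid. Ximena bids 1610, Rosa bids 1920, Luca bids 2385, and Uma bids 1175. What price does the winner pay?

1920

Bids in descending order: Luca 2385 > Rosa 1920 > Ximena 1610 > Uma 1175.
Luca is the highest bidder, so Luca wins.
Under the second-price rule, the price is the second-highest bid: 1920.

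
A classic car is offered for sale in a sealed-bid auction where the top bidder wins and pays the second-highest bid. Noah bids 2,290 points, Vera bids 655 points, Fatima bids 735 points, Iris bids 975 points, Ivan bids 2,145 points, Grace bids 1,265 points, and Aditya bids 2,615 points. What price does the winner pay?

Ranking the bids: Aditya 2,615 points; Noah 2,290 points; Ivan 2,145 points; Grace 1,265 points; Iris 975 points; Fatima 735 points; Vera 655 points.
Aditya is the highest bidder, so Aditya wins.
Under the second-price rule, the price is the second-highest bid: 2,290 points.

2,290 points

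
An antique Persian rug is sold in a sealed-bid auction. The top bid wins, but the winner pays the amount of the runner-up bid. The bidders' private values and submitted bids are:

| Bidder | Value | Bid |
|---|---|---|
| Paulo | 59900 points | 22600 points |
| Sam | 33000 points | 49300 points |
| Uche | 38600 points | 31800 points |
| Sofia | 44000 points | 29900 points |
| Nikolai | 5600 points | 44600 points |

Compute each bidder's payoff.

Payoffs: Paulo 0 points, Sam -11600 points, Uche 0 points, Sofia 0 points, Nikolai 0 points.

Ranking the bids: Sam 49300 points; Nikolai 44600 points; Uche 31800 points; Sofia 29900 points; Paulo 22600 points.
Sam has the top bid and wins; the price is the second-highest bid, 44600 points.
Sam's payoff = 33000 points − 44600 points = -11600 points. All other bidders lose, so their payoff is 0.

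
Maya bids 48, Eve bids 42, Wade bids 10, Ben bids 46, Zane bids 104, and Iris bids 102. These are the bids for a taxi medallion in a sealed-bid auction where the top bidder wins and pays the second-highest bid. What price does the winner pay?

Sorted high to low: Zane 104 > Iris 102 > Maya 48 > Ben 46 > Eve 42 > Wade 10.
Zane is the highest bidder, so Zane wins.
Under the second-price rule, the price is the second-highest bid: 102.

102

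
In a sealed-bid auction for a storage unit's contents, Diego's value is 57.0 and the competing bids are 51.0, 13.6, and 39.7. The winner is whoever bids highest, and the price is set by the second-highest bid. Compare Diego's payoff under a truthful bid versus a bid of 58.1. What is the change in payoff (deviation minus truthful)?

Change in payoff: 0.0.

The highest competing bid is 51.0.
Bidding truthfully at 57.0: Diego has the top bid, wins, and pays the second-highest bid 51.0. Payoff = 57.0 − 51.0 = 6.0.
Bidding 58.1: Diego has the top bid, wins, and pays the second-highest bid 51.0. Payoff = 57.0 − 51.0 = 6.0.
Change = 6.0 − 6.0 = 0.0.
The bid only affects whether you win, not the price — here both bids land on the same side of the top rival bid, so the deviation is payoff-neutral.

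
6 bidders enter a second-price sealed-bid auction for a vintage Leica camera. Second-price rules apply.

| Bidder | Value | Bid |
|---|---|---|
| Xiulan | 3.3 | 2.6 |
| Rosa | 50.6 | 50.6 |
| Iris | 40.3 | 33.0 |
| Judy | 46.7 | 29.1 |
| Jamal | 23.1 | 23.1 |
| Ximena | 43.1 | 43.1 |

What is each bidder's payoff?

Payoffs: Xiulan 0.0, Rosa 7.5, Iris 0.0, Judy 0.0, Jamal 0.0, Ximena 0.0.

Bids in descending order: Rosa 50.6 > Ximena 43.1 > Iris 33.0 > Judy 29.1 > Jamal 23.1 > Xiulan 2.6.
Rosa has the top bid and wins; the price is the second-highest bid, 43.1.
Rosa's payoff = 50.6 − 43.1 = 7.5. All other bidders lose, so their payoff is 0.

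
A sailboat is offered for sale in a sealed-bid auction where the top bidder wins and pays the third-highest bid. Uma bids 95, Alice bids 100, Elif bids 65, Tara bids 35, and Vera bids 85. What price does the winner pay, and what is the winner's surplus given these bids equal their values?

Ordered from highest: Alice 100; Uma 95; Vera 85; Elif 65; Tara 35.
Alice is the highest bidder, so Alice wins.
Under the third-price rule, the price is the third-highest bid: 85.
Surplus = 100 − 85 = 15.

The winner pays 85 for a surplus of 15.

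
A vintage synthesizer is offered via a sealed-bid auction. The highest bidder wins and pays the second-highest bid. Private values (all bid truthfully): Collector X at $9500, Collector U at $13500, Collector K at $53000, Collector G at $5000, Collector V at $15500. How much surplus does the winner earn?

Ranking the bids: Collector K $53000; Collector V $15500; Collector U $13500; Collector X $9500; Collector G $5000.
Collector K wins with the top bid and pays the second-highest, $15500.
Surplus = $53000 − $15500 = $37500.

Surplus = $37500.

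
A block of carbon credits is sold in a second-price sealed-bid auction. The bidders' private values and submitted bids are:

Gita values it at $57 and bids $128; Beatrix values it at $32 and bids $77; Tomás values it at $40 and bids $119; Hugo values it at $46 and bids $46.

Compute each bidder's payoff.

Bids in descending order: Gita $128, then Tomás $119, then Beatrix $77, then Hugo $46.
Gita has the top bid and wins; the price is the second-highest bid, $119.
Gita's payoff = $57 − $119 = -$62. All other bidders lose, so their payoff is 0.

Gita -$62, Beatrix $0, Tomás $0, Hugo $0.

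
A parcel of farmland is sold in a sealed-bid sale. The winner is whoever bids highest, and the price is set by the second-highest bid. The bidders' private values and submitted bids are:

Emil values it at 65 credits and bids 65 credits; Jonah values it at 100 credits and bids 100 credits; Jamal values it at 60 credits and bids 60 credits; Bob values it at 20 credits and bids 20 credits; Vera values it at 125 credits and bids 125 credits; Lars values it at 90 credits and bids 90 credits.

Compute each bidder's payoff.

Bids in descending order: Vera 125 credits; Jonah 100 credits; Lars 90 credits; Emil 65 credits; Jamal 60 credits; Bob 20 credits.
Vera has the top bid and wins; the price is the second-highest bid, 100 credits.
Vera's payoff = 125 credits − 100 credits = 25 credits. All other bidders lose, so their payoff is 0.

Payoffs: Emil 0 credits, Jonah 0 credits, Jamal 0 credits, Bob 0 credits, Vera 25 credits, Lars 0 credits.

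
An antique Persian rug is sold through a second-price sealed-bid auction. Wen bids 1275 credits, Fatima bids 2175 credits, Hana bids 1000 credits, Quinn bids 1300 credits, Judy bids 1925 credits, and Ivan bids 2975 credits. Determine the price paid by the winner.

Price paid: 2175 credits.

Bids in descending order: Ivan 2975 credits, then Fatima 2175 credits, then Judy 1925 credits, then Quinn 1300 credits, then Wen 1275 credits, then Hana 1000 credits.
Ivan has the highest bid, so Ivan wins.
The second-highest bid is 2175 credits, so that is what Ivan pays.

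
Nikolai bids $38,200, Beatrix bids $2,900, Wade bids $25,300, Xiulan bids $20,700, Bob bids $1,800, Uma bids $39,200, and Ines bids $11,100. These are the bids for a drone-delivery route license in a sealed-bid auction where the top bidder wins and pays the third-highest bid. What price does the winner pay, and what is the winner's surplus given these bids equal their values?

Bids in descending order: Uma $39,200; Nikolai $38,200; Wade $25,300; Xiulan $20,700; Ines $11,100; Beatrix $2,900; Bob $1,800.
Uma is the highest bidder, so Uma wins.
Under the third-price rule, the price is the third-highest bid: $25,300.
Surplus = $39,200 − $25,300 = $13,900.

Price $25,300; surplus $13,900.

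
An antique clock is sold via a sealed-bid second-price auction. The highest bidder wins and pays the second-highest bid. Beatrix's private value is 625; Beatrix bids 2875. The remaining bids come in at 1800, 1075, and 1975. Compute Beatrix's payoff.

Highest competing bid: 1975.
Beatrix's bid 2875 is the highest overall, so Beatrix wins and pays the second-highest bid, 1975.
Payoff = value − price = 625 − 1975 = -1350.

Payoff = -1350.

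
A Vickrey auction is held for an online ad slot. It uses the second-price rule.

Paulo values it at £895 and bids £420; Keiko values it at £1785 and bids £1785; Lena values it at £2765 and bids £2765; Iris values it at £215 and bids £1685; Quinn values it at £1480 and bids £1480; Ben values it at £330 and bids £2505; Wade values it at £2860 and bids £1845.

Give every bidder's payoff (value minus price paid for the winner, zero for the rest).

Ordered from highest: Lena £2765, then Ben £2505, then Wade £1845, then Keiko £1785, then Iris £1685, then Quinn £1480, then Paulo £420.
Lena has the top bid and wins; the price is the second-highest bid, £2505.
Lena's payoff = £2765 − £2505 = £260. All other bidders lose, so their payoff is 0.

Paulo £0, Keiko £0, Lena £260, Iris £0, Quinn £0, Ben £0, Wade £0.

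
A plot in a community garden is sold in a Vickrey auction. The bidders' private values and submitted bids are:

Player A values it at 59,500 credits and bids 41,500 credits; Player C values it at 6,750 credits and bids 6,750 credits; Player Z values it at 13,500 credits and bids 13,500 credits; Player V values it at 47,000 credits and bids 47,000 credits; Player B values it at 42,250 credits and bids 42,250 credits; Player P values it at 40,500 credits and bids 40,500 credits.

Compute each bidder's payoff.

Bids in descending order: Player V 47,000 credits, then Player B 42,250 credits, then Player A 41,500 credits, then Player P 40,500 credits, then Player Z 13,500 credits, then Player C 6,750 credits.
Player V has the top bid and wins; the price is the second-highest bid, 42,250 credits.
Player V's payoff = 47,000 credits − 42,250 credits = 4,750 credits. All other bidders lose, so their payoff is 0.

Payoffs: Player A 0 credits, Player C 0 credits, Player Z 0 credits, Player V 4,750 credits, Player B 0 credits, Player P 0 credits.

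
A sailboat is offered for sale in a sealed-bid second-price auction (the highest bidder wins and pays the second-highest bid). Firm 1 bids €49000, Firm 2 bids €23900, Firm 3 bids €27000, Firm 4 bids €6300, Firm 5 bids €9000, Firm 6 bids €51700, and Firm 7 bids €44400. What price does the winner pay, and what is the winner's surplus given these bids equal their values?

Bids in descending order: Firm 6 €51700; Firm 1 €49000; Firm 7 €44400; Firm 3 €27000; Firm 2 €23900; Firm 5 €9000; Firm 4 €6300.
Firm 6 is the highest bidder, so Firm 6 wins.
Under the second-price rule, the price is the second-highest bid: €49000.
Surplus = €51700 − €49000 = €2700.

The winner pays €49000 for a surplus of €2700.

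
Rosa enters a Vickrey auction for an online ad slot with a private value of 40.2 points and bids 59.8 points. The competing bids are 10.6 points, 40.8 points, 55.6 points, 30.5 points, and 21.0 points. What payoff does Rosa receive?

-15.4 points

Highest competing bid: 55.6 points.
Rosa's bid 59.8 points is the highest overall, so Rosa wins and pays the second-highest bid, 55.6 points.
Payoff = value − price = 40.2 points − 55.6 points = -15.4 points.
Overbidding won the item at a price above value — truthful bidding would have avoided this loss.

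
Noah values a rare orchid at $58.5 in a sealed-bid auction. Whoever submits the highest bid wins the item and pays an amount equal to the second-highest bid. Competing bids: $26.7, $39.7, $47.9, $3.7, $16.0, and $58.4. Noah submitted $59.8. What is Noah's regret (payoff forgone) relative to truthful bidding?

Payoff forgone: $0.0.

The highest competing bid is $58.4.
Bidding truthfully at $58.5: Noah has the top bid, wins, and pays the second-highest bid $58.4. Payoff = $58.5 − $58.4 = $0.1.
Bidding $59.8: Noah has the top bid, wins, and pays the second-highest bid $58.4. Payoff = $58.5 − $58.4 = $0.1.
Regret = truthful payoff − actual payoff = $0.1 − $0.1 = $0.0.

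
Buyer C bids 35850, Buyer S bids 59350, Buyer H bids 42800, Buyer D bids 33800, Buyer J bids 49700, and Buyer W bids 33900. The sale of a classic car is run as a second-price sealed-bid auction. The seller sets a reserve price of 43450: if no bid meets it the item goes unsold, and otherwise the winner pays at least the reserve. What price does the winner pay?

The winner pays 49700.

Sorted high to low: Buyer S 59350, then Buyer J 49700, then Buyer H 42800, then Buyer C 35850, then Buyer W 33900, then Buyer D 33800.
Buyer S has the highest bid, so Buyer S wins.
The second-highest bid is 49700, which exceeds the reserve, so that sets the price.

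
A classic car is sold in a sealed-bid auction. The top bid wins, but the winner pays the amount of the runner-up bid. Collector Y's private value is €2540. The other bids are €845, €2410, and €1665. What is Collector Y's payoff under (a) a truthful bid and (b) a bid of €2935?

The highest competing bid is €2410.
Bidding truthfully at €2540: Collector Y has the top bid, wins, and pays the second-highest bid €2410. Payoff = €2540 − €2410 = €130.
Bidding €2935: Collector Y has the top bid, wins, and pays the second-highest bid €2410. Payoff = €2540 − €2410 = €130.
The bid only affects whether you win, not the price — here both bids land on the same side of the top rival bid, so the deviation is payoff-neutral.

Truthful: €130; alternative: €130.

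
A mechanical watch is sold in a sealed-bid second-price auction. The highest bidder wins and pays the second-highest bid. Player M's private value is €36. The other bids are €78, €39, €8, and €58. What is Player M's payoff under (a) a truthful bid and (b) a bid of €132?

(a) €0  (b) -€42

The highest competing bid is €78.
Bidding truthfully at €36: the top bid is €78 (a rival), so Player M loses. Payoff = €0.
Bidding €132: Player M has the top bid, wins, and pays the second-highest bid €78. Payoff = €36 − €78 = -€42.
Deviating from a truthful bid can only lose payoff in a second-price auction — never gain.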